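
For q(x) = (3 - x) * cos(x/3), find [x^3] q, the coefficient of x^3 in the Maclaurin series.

Multiply each power in the prefactor through the base expansion.
q(0) = 3
q′(0) = -1
q′′(0) = -1/3
q′′′(0) = 1/3

1/18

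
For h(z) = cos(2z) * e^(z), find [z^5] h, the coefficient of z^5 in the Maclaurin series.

Multiply the two series term by term and collect like powers.
[z^0] = 1;  [z^1] = 1;  [z^2] = -3/2;  [z^3] = -11/6;  [z^4] = -7/24;  [z^5] = 41/120.

41/120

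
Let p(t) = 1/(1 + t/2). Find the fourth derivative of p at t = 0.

From the series, [t^4] p = 1/16; multiply by 4! = 24 to get 3/2.

3/2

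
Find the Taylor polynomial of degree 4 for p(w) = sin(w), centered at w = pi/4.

p(pi/4) = sqrt(2)/2
p′(pi/4) = sqrt(2)/2
p′′(pi/4) = -sqrt(2)/2
p′′′(pi/4) = -sqrt(2)/2
p^(4)(pi/4) = sqrt(2)/2

sqrt(2)*(w - pi/4)^4/48 - sqrt(2)*(w - pi/4)^3/12 - sqrt(2)*(w - pi/4)^2/4 + sqrt(2)*(w - pi/4)/2 + sqrt(2)/2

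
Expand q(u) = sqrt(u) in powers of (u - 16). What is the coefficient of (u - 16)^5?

7/67108864

[(u - 16)^0] = 4;  [(u - 16)^1] = 1/8;  [(u - 16)^2] = -1/512;  [(u - 16)^3] = 1/16384;  [(u - 16)^4] = -5/2097152;  [(u - 16)^5] = 7/67108864.
So c_5 = q^(5)(16)/5! = 7/67108864.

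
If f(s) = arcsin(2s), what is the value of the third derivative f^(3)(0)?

Apply the Taylor formula c_k = f^(k)(a)/k!.
The coefficient of s^3 in the expansion is 4/3, so f′′′(0) = 3! * (4/3) = 8.

8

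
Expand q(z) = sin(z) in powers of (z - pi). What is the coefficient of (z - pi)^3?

1/6

q(pi) = 0
q′(pi) = -1
q′′(pi) = 0
q′′′(pi) = 1
Then c_k = q^(k)(pi)/k! gives each Taylor coefficient.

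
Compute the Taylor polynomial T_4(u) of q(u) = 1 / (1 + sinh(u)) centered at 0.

4*u^4/3 - 7*u^3/6 + u^2 - u + 1

Use the geometric series for the reciprocal, then substitute.
[u^0] = 1;  [u^1] = -1;  [u^2] = 1;  [u^3] = -7/6;  [u^4] = 4/3.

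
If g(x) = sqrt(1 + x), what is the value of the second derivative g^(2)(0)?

Use the known series and substitute for the argument.
From the series, [x^2] g = -1/8; multiply by 2! = 2 to get -1/4.

-1/4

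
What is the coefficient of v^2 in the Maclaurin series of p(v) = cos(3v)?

p(0) = 1
p′(0) = 0
p′′(0) = -9

-9/2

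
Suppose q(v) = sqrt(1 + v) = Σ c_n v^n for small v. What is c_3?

1/16

[v^0] = 1;  [v^1] = 1/2;  [v^2] = -1/8;  [v^3] = 1/16.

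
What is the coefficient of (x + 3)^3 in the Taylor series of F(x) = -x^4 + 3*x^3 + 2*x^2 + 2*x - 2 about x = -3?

[(x + 3)^0] = -152;  [(x + 3)^1] = 179;  [(x + 3)^2] = -79;  [(x + 3)^3] = 15.

15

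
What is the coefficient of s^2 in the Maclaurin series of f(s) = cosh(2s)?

2

[s^0] = 1;  [s^1] = 0;  [s^2] = 2.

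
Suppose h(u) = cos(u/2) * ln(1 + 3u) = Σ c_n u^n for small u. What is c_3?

69/8

Take the Cauchy product of the two expansions.
h(0) = 0
h′(0) = 3
h′′(0) = -9
h′′′(0) = 207/4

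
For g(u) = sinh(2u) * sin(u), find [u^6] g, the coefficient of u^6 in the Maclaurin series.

11/180

Multiply the two series term by term and collect like powers.
[u^0] = 0;  [u^1] = 0;  [u^2] = 2;  [u^3] = 0;  [u^4] = 1;  [u^5] = 0;  [u^6] = 11/180.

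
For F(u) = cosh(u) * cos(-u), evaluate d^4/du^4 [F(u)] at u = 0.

-4

Multiply the two series term by term and collect like powers.
The coefficient of u^4 in the expansion is -1/6, so F^(4)(0) = 4! * (-1/6) = -4.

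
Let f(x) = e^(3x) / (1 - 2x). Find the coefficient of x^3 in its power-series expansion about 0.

67/2

Multiply the two series term by term and collect like powers.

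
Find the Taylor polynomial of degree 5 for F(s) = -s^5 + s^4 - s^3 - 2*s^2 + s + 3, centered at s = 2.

-(s - 2)^5 - 9*(s - 2)^4 - 33*(s - 2)^3 - 64*(s - 2)^2 - 67*(s - 2) - 27

Use the known series and substitute for the argument.
F(2) = -27
F′(2) = -67
F′′(2) = -128
F′′′(2) = -198
F^(4)(2) = -216
F^(5)(2) = -120
The Taylor polynomial is Σ F^(k)(2)/k! · (s - 2)^k.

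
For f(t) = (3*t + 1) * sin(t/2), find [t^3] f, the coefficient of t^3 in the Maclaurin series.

-1/48

Multiply each power in the prefactor through the base expansion.
f(0) = 0
f′(0) = 1/2
f′′(0) = 3
f′′′(0) = -1/8
The Taylor polynomial is Σ f^(k)(0)/k! · t^k.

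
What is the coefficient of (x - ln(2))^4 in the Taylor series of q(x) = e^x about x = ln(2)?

1/12

[(x - ln(2))^0] = 2;  [(x - ln(2))^1] = 2;  [(x - ln(2))^2] = 1;  [(x - ln(2))^3] = 1/3;  [(x - ln(2))^4] = 1/12.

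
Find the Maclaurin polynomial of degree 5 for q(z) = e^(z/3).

Apply the Taylor formula c_k = f^(k)(a)/k!.

z^5/29160 + z^4/1944 + z^3/162 + z^2/18 + z/3 + 1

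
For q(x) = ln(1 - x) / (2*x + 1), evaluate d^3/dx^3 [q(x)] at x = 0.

Use 1/(1 - r) = Σ r^k on the denominator, then take the Cauchy product.
From the series, [x^3] q = -10/3; multiply by 3! = 6 to get -20.

-20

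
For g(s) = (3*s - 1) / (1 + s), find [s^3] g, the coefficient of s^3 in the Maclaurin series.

Distribute the polynomial across the series and collect like powers.
g(0) = -1
g′(0) = 4
g′′(0) = -8
g′′′(0) = 24

4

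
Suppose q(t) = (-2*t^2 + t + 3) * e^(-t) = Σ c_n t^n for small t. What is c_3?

Shift and add copies of the series according to the polynomial's terms.
[t^0] = 3;  [t^1] = -2;  [t^2] = -3/2;  [t^3] = 2.

2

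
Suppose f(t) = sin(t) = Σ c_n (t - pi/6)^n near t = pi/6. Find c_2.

-1/4

Differentiate repeatedly and evaluate at the center.
[(t - pi/6)^0] = 1/2;  [(t - pi/6)^1] = sqrt(3)/2;  [(t - pi/6)^2] = -1/4.
So c_2 = f′′(pi/6)/2! = -1/4.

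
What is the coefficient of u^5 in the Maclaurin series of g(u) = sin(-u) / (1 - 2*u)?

Expand 1/(denominator) as a geometric series and multiply by the numerator's series.
So c_5 = g^(5)(0)/5! = -1841/120.

-1841/120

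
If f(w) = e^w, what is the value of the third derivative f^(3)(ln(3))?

3

Apply the Taylor formula c_k = f^(k)(a)/k!.
From the series, [(w - ln(3))^3] f = 1/2; multiply by 3! = 6 to get 3.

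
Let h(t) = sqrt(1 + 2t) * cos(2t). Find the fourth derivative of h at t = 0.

Take the Cauchy product of the two expansions.
From the series, [t^4] h = 25/24; multiply by 4! = 24 to get 25.

25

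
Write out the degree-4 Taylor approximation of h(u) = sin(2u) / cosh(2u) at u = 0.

Invert the denominator's series and multiply.
h(0) = 0
h′(0) = 2
h′′(0) = 0
h′′′(0) = -32
h^(4)(0) = 0

-16*u^3/3 + 2*u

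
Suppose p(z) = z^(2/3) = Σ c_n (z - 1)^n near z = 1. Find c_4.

p(1) = 1
p′(1) = 2/3
p′′(1) = -2/9
p′′′(1) = 8/27
p^(4)(1) = -56/81
Dividing each by k! gives the coefficients c_0, ..., c_4.

-7/243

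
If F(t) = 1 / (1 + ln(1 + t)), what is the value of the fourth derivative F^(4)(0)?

88

Use the geometric series for the reciprocal, then substitute.
From the series, [t^4] F = 11/3; multiply by 4! = 24 to get 88.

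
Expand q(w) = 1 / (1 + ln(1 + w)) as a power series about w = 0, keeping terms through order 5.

-347*w^5/60 + 11*w^4/3 - 7*w^3/3 + 3*w^2/2 - w + 1

Use the geometric series for the reciprocal, then substitute.
q(0) = 1
q′(0) = -1
q′′(0) = 3
q′′′(0) = -14
q^(4)(0) = 88
q^(5)(0) = -694
Then c_k = q^(k)(0)/k! gives each Taylor coefficient.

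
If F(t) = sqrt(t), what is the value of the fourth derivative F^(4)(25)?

-3/250000

From the series, [(t - 25)^4] F = -1/2000000; multiply by 4! = 24 to get -3/250000.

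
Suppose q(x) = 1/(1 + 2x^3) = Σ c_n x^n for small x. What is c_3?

-2

q(0) = 1
q′(0) = 0
q′′(0) = 0
q′′′(0) = -12
So c_3 = q′′′(0)/3! = -2.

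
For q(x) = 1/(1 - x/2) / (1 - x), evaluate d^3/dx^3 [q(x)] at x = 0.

Multiply the two series term by term and collect like powers.
The coefficient of x^3 in the expansion is 15/8, so q′′′(0) = 3! * (15/8) = 45/4.

45/4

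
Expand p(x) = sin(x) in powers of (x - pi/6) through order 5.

p(pi/6) = 1/2
p′(pi/6) = sqrt(3)/2
p′′(pi/6) = -1/2
p′′′(pi/6) = -sqrt(3)/2
p^(4)(pi/6) = 1/2
p^(5)(pi/6) = sqrt(3)/2

sqrt(3)*(x - pi/6)^5/240 + (x - pi/6)^4/48 - sqrt(3)*(x - pi/6)^3/12 - (x - pi/6)^2/4 + sqrt(3)*(x - pi/6)/2 + 1/2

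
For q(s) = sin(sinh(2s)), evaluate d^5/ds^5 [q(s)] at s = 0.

-256

Plug the Maclaurin series of the inner function into that of the outer and collect terms.
The coefficient of s^5 in the expansion is -32/15, so q^(5)(0) = 5! * (-32/15) = -256.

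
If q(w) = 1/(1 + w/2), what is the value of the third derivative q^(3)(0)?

Apply the Taylor formula c_k = f^(k)(a)/k!.
From the series, [w^3] q = -1/8; multiply by 3! = 6 to get -3/4.

-3/4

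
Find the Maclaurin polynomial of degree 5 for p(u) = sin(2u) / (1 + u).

Multiply the two series term by term and collect like powers.

14*u^5/15 - 2*u^4/3 + 2*u^3/3 - 2*u^2 + 2*u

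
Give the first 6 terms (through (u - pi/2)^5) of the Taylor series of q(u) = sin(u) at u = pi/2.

Apply the Taylor formula c_k = f^(k)(a)/k!.
q(pi/2) = 1
q′(pi/2) = 0
q′′(pi/2) = -1
q′′′(pi/2) = 0
q^(4)(pi/2) = 1
q^(5)(pi/2) = 0

(u - pi/2)^4/24 - (u - pi/2)^2/2 + 1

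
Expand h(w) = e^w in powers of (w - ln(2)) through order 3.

(w - ln(2))^3/3 + (w - ln(2))^2 + 2*(w - ln(2)) + 2

h(ln(2)) = 2
h′(ln(2)) = 2
h′′(ln(2)) = 2
h′′′(ln(2)) = 2
The Taylor polynomial is Σ h^(k)(ln(2))/k! · (w - ln(2))^k.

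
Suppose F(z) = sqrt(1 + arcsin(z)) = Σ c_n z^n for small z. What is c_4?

Plug the Maclaurin series of the inner function into that of the outer and collect terms.
F(0) = 1
F′(0) = 1/2
F′′(0) = -1/4
F′′′(0) = 7/8
F^(4)(0) = -31/16
The Taylor polynomial is Σ F^(k)(0)/k! · z^k.

-31/384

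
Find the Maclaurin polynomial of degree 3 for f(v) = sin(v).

f(0) = 0
f′(0) = 1
f′′(0) = 0
f′′′(0) = -1
Dividing each by k! gives the coefficients c_0, ..., c_3.

-v^3/6 + v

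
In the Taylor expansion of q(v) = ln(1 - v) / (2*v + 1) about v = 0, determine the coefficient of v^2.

Multiply the numerator's expansion by the denominator's geometric series.
So c_2 = q′′(0)/2! = 3/2.

3/2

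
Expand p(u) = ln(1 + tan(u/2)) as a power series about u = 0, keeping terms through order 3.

u^3/12 - u^2/8 + u/2

Compose series: expand the inner function first, then feed it into the outer expansion.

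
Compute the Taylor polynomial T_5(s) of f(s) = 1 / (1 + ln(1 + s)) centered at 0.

-347*s^5/60 + 11*s^4/3 - 7*s^3/3 + 3*s^2/2 - s + 1

Expand as Σ (-1)^k u^k with u equal to the inner function's series.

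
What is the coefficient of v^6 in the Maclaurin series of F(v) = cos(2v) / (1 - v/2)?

-2^(239/642)*3^(437/642)*5^(65/214)*7^(188/321)/441

Expand each factor separately, then convolve coefficients.
F(0) = 1
F′(0) = 1/2
F′′(0) = -7/2
F′′′(0) = -21/4
F^(4)(0) = 11/2
F^(5)(0) = 55/4
F^(6)(0) = -91/4
So c_6 = F^(6)(0)/6! = -2^(239/642)*3^(437/642)*5^(65/214)*7^(188/321)/441.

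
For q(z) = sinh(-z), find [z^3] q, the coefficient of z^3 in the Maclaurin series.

-1/6

Apply the Taylor formula c_k = f^(k)(a)/k!.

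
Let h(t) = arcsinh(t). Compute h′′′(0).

The coefficient of t^3 in the expansion is -1/6, so h′′′(0) = 3! * (-1/6) = -1.

-1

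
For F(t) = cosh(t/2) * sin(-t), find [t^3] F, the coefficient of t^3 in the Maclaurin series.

1/24

Write out both Maclaurin series and multiply, keeping only the needed powers.
[t^0] = 0;  [t^1] = -1;  [t^2] = 0;  [t^3] = 1/24.
So c_3 = F′′′(0)/3! = 1/24.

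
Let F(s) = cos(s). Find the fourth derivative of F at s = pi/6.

sqrt(3)/2

Apply the Taylor formula c_k = f^(k)(a)/k!.
The coefficient of (s - pi/6)^4 in the expansion is sqrt(3)/48, so F^(4)(pi/6) = 4! * (sqrt(3)/48) = sqrt(3)/2.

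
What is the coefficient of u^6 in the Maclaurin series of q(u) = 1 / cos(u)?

Write the quotient as an unknown series and match coefficients against numerator = denominator · series.
[u^0] = 1;  [u^1] = 0;  [u^2] = 1/2;  [u^3] = 0;  [u^4] = 5/24;  [u^5] = 0;  [u^6] = 61/720.
So c_6 = q^(6)(0)/6! = 61/720.

61/720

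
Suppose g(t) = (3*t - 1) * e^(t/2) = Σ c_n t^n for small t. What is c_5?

29/3840

Multiply each power in the prefactor through the base expansion.
So c_5 = g^(5)(0)/5! = 29/3840.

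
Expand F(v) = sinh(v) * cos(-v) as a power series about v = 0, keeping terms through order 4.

-v^3/3 + v

Multiply the two series term by term and collect like powers.
F(0) = 0
F′(0) = 1
F′′(0) = 0
F′′′(0) = -2
F^(4)(0) = 0
The Taylor polynomial is Σ F^(k)(0)/k! · v^k.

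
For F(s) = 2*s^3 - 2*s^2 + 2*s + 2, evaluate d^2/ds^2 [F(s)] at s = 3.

The coefficient of (s - 3)^2 in the expansion is 16, so F′′(3) = 2! * (16) = 32.

32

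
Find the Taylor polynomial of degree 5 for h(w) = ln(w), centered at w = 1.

(w - 1)^5/5 - (w - 1)^4/4 + (w - 1)^3/3 - (w - 1)^2/2 + (w - 1)

Differentiate repeatedly and evaluate at the center.
h(1) = 0
h′(1) = 1
h′′(1) = -1
h′′′(1) = 2
h^(4)(1) = -6
h^(5)(1) = 24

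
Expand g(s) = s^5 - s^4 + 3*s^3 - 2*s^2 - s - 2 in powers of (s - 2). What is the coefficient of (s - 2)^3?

35

Apply the Taylor formula c_k = f^(k)(a)/k!.
[(s - 2)^0] = 28;  [(s - 2)^1] = 75;  [(s - 2)^2] = 72;  [(s - 2)^3] = 35.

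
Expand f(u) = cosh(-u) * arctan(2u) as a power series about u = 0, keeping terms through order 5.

Multiply the two series term by term and collect like powers.
[u^0] = 0;  [u^1] = 2;  [u^2] = 0;  [u^3] = -5/3;  [u^4] = 0;  [u^5] = 103/20.

103*u^5/20 - 5*u^3/3 + 2*u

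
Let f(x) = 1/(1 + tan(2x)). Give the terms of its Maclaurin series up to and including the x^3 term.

-32*x^3/3 + 4*x^2 - 2*x + 1

Compose series: expand the inner function first, then feed it into the outer expansion.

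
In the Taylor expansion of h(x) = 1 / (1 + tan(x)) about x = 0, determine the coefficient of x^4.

5/3

Write 1/(1+u) = 1 - u + u^2 - u^3 + ... and substitute the series for u.
So c_4 = h^(4)(0)/4! = 5/3.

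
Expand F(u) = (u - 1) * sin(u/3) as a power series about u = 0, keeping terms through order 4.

Multiply each power in the prefactor through the base expansion.
F(0) = 0
F′(0) = -1/3
F′′(0) = 2/3
F′′′(0) = 1/27
F^(4)(0) = -4/27

-u^4/162 + u^3/162 + u^2/3 - u/3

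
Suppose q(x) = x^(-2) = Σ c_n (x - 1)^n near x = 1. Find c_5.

-6

Compute the successive derivatives at the expansion point and divide by k!.
q(1) = 1
q′(1) = -2
q′′(1) = 6
q′′′(1) = -24
q^(4)(1) = 120
q^(5)(1) = -720
So c_5 = q^(5)(1)/5! = -6.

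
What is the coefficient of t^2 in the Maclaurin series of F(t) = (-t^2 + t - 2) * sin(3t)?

Multiply each power in the prefactor through the base expansion.
F(0) = 0
F′(0) = -6
F′′(0) = 6
So c_2 = F′′(0)/2! = 3.

3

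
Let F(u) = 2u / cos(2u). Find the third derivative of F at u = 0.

24

Invert the denominator's series and multiply.
From the series, [u^3] F = 4; multiply by 3! = 6 to get 24.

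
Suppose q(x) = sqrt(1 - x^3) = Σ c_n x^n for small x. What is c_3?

[x^0] = 1;  [x^1] = 0;  [x^2] = 0;  [x^3] = -1/2.
So c_3 = q′′′(0)/3! = -1/2.

-1/2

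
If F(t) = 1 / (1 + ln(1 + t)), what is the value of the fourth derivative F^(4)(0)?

88

Expand as Σ (-1)^k u^k with u equal to the inner function's series.
The coefficient of t^4 in the expansion is 11/3, so F^(4)(0) = 4! * (11/3) = 88.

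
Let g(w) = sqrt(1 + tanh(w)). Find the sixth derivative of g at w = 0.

Substitute the inner expansion into the outer series and collect powers.
The coefficient of w^6 in the expansion is -721/46080, so g^(6)(0) = 6! * (-721/46080) = -721/64.

-721/64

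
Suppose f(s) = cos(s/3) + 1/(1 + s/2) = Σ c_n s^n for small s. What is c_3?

-1/8

Add the two expansions coefficient-wise.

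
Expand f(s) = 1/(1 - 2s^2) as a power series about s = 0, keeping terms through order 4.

4*s^4 + 2*s^2 + 1

Differentiate repeatedly and evaluate at the center.
[s^0] = 1;  [s^1] = 0;  [s^2] = 2;  [s^3] = 0;  [s^4] = 4.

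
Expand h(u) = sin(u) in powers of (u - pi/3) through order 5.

[(u - pi/3)^0] = sqrt(3)/2;  [(u - pi/3)^1] = 1/2;  [(u - pi/3)^2] = -sqrt(3)/4;  [(u - pi/3)^3] = -1/12;  [(u - pi/3)^4] = sqrt(3)/48;  [(u - pi/3)^5] = 1/240.

(u - pi/3)^5/240 + sqrt(3)*(u - pi/3)^4/48 - (u - pi/3)^3/12 - sqrt(3)*(u - pi/3)^2/4 + (u - pi/3)/2 + sqrt(3)/2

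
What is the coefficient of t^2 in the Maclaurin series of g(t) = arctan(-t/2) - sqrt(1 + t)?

1/8

Combine the two series term by term.
g(0) = -1
g′(0) = -1
g′′(0) = 1/4
So c_2 = g′′(0)/2! = 1/8.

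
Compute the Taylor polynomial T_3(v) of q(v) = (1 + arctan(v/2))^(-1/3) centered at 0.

-5*v^3/648 + v^2/18 - v/6 + 1

Compose series: expand the inner function first, then feed it into the outer expansion.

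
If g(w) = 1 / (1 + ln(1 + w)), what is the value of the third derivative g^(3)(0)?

Expand as Σ (-1)^k u^k with u equal to the inner function's series.
The coefficient of w^3 in the expansion is -7/3, so g′′′(0) = 3! * (-7/3) = -14.

-14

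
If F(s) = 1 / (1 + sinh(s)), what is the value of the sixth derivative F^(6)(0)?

Expand as Σ (-1)^k u^k with u equal to the inner function's series.
The coefficient of s^6 in the expansion is 77/45, so F^(6)(0) = 6! * (77/45) = 1232.

1232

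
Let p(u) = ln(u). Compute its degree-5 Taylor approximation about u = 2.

p(2) = ln(2)
p′(2) = 1/2
p′′(2) = -1/4
p′′′(2) = 1/4
p^(4)(2) = -3/8
p^(5)(2) = 3/4
The Taylor polynomial is Σ p^(k)(2)/k! · (u - 2)^k.

(u - 2)^5/160 - (u - 2)^4/64 + (u - 2)^3/24 - (u - 2)^2/8 + (u - 2)/2 + ln(2)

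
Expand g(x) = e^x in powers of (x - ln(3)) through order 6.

(x - ln(3))^6/240 + (x - ln(3))^5/40 + (x - ln(3))^4/8 + (x - ln(3))^3/2 + 3*(x - ln(3))^2/2 + 3*(x - ln(3)) + 3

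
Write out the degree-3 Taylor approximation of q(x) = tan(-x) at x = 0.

q(0) = 0
q′(0) = -1
q′′(0) = 0
q′′′(0) = -2
Then c_k = q^(k)(0)/k! gives each Taylor coefficient.

-x^3/3 - x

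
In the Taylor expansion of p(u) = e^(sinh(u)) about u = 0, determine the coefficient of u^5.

1/10

Substitute the inner expansion into the outer series and collect powers.
So c_5 = p^(5)(0)/5! = 1/10.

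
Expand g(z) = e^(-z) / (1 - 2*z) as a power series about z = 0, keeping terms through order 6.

27949*z^6/720 + 2329*z^5/120 + 233*z^4/24 + 29*z^3/6 + 5*z^2/2 + z + 1

Use 1/(1 - r) = Σ r^k on the denominator, then take the Cauchy product.
g(0) = 1
g′(0) = 1
g′′(0) = 5
g′′′(0) = 29
g^(4)(0) = 233
g^(5)(0) = 2329
g^(6)(0) = 27949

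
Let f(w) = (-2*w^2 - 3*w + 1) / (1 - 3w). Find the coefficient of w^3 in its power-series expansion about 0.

Shift and add copies of the series according to the polynomial's terms.
So c_3 = f′′′(0)/3! = -6.

-6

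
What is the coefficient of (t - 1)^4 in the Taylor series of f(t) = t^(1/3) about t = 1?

f(1) = 1
f′(1) = 1/3
f′′(1) = -2/9
f′′′(1) = 10/27
f^(4)(1) = -80/81
The Taylor polynomial is Σ f^(k)(1)/k! · (t - 1)^k.

-10/243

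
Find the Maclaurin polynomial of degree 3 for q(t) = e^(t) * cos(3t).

-13*t^3/3 - 4*t^2 + t + 1

Take the Cauchy product of the two expansions.
q(0) = 1
q′(0) = 1
q′′(0) = -8
q′′′(0) = -26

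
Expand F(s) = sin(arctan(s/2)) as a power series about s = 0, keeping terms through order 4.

Substitute the inner expansion into the outer series and collect powers.
[s^0] = 0;  [s^1] = 1/2;  [s^2] = 0;  [s^3] = -1/16;  [s^4] = 0.

-s^3/16 + s/2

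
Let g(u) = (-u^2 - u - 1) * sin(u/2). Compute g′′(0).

Shift and add copies of the series according to the polynomial's terms.
From the series, [u^2] g = -1/2; multiply by 2! = 2 to get -1.

-1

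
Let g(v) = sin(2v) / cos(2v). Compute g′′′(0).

Divide the numerator series by the denominator series (power-series long division).
The coefficient of v^3 in the expansion is 8/3, so g′′′(0) = 3! * (8/3) = 16.

16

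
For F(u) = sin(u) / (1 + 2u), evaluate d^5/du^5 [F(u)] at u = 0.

Multiply the two series term by term and collect like powers.
The coefficient of u^5 in the expansion is 1841/120, so F^(5)(0) = 5! * (1841/120) = 1841.

1841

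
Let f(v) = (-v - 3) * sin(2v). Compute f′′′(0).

24

Multiply each power in the prefactor through the base expansion.
The coefficient of v^3 in the expansion is 4, so f′′′(0) = 3! * (4) = 24.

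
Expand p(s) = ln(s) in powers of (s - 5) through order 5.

(s - 5)^5/15625 - (s - 5)^4/2500 + (s - 5)^3/375 - (s - 5)^2/50 + (s - 5)/5 + ln(5)

Apply the Taylor formula c_k = f^(k)(a)/k!.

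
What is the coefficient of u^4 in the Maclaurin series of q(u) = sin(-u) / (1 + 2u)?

23/3

Take the Cauchy product of the two expansions.
q(0) = 0
q′(0) = -1
q′′(0) = 4
q′′′(0) = -23
q^(4)(0) = 184
So c_4 = q^(4)(0)/4! = 23/3.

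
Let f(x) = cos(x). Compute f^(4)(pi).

The coefficient of (x - pi)^4 in the expansion is -1/24, so f^(4)(pi) = 4! * (-1/24) = -1.

-1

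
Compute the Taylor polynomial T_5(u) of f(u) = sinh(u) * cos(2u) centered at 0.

41*u^5/120 - 11*u^3/6 + u

Take the Cauchy product of the two expansions.
f(0) = 0
f′(0) = 1
f′′(0) = 0
f′′′(0) = -11
f^(4)(0) = 0
f^(5)(0) = 41
The Taylor polynomial is Σ f^(k)(0)/k! · u^k.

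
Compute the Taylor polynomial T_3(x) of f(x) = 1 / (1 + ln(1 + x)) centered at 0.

-7*x^3/3 + 3*x^2/2 - x + 1

Use the geometric series for the reciprocal, then substitute.
f(0) = 1
f′(0) = -1
f′′(0) = 3
f′′′(0) = -14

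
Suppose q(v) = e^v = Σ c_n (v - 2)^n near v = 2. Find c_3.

e^(2)/6

Apply the Taylor formula c_k = f^(k)(a)/k!.
q(2) = e^(2)
q′(2) = e^(2)
q′′(2) = e^(2)
q′′′(2) = e^(2)
So c_3 = q′′′(2)/3! = e^(2)/6.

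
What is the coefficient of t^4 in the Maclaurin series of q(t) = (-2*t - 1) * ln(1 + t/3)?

Shift and add copies of the series according to the polynomial's terms.
So c_4 = q^(4)(0)/4! = -7/324.

-7/324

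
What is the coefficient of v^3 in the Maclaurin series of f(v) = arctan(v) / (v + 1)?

Expand 1/(denominator) as a geometric series and multiply by the numerator's series.
f(0) = 0
f′(0) = 1
f′′(0) = -2
f′′′(0) = 4
Dividing each by k! gives the coefficients c_0, ..., c_3.

2/3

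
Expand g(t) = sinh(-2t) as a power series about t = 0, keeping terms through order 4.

-4*t^3/3 - 2*t

g(0) = 0
g′(0) = -2
g′′(0) = 0
g′′′(0) = -8
g^(4)(0) = 0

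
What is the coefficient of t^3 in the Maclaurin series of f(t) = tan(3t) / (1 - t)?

Take the Cauchy product of the two expansions.
[t^0] = 0;  [t^1] = 3;  [t^2] = 3;  [t^3] = 12.

12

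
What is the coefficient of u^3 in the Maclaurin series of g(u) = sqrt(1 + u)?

g(0) = 1
g′(0) = 1/2
g′′(0) = -1/4
g′′′(0) = 3/8

1/16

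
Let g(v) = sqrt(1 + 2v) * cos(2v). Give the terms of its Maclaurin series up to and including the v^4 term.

Take the Cauchy product of the two expansions.

25*v^4/24 - 3*v^3/2 - 5*v^2/2 + v + 1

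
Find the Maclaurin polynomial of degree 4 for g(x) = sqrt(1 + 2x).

-5*x^4/8 + x^3/2 - x^2/2 + x + 1

[x^0] = 1;  [x^1] = 1;  [x^2] = -1/2;  [x^3] = 1/2;  [x^4] = -5/8.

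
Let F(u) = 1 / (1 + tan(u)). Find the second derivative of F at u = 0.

Expand as Σ (-1)^k u^k with u equal to the inner function's series.
The coefficient of u^2 in the expansion is 1, so F′′(0) = 2! * (1) = 2.

2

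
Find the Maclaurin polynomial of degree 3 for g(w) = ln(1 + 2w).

8*w^3/3 - 2*w^2 + 2*w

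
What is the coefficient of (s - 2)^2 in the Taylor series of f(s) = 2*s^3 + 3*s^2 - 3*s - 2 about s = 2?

15

f(2) = 20
f′(2) = 33
f′′(2) = 30
The Taylor polynomial is Σ f^(k)(2)/k! · (s - 2)^k.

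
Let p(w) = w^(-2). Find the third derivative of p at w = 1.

-24

From the series, [(w - 1)^3] p = -4; multiply by 3! = 6 to get -24.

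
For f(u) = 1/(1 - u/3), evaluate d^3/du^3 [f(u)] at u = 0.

The coefficient of u^3 in the expansion is 1/27, so f′′′(0) = 3! * (1/27) = 2/9.

2/9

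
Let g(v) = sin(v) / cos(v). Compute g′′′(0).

2

Divide the numerator series by the denominator series (power-series long division).
The coefficient of v^3 in the expansion is 1/3, so g′′′(0) = 3! * (1/3) = 2.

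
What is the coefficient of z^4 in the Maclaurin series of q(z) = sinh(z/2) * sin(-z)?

Take the Cauchy product of the two expansions.
q(0) = 0
q′(0) = 0
q′′(0) = -1
q′′′(0) = 0
q^(4)(0) = 3/2

1/16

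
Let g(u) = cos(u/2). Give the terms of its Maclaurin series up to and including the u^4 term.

Apply the Taylor formula c_k = f^(k)(a)/k!.
g(0) = 1
g′(0) = 0
g′′(0) = -1/4
g′′′(0) = 0
g^(4)(0) = 1/16

u^4/384 - u^2/8 + 1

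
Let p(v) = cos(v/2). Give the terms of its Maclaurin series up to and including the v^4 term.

v^4/384 - v^2/8 + 1

[v^0] = 1;  [v^1] = 0;  [v^2] = -1/8;  [v^3] = 0;  [v^4] = 1/384.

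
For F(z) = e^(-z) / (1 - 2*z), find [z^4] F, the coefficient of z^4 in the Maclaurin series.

233/24

Multiply the numerator's expansion by the denominator's geometric series.
[z^0] = 1;  [z^1] = 1;  [z^2] = 5/2;  [z^3] = 29/6;  [z^4] = 233/24.
So c_4 = F^(4)(0)/4! = 233/24.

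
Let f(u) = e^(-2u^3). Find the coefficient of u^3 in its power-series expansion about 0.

-2

Compute the successive derivatives at the expansion point and divide by k!.
f(0) = 1
f′(0) = 0
f′′(0) = 0
f′′′(0) = -12
So c_3 = f′′′(0)/3! = -2.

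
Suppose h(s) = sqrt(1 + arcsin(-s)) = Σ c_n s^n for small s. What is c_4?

Plug the Maclaurin series of the inner function into that of the outer and collect terms.
h(0) = 1
h′(0) = -1/2
h′′(0) = -1/4
h′′′(0) = -7/8
h^(4)(0) = -31/16
So c_4 = h^(4)(0)/4! = -31/384.

-31/384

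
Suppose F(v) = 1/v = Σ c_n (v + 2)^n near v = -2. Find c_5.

F(-2) = -1/2
F′(-2) = -1/4
F′′(-2) = -1/4
F′′′(-2) = -3/8
F^(4)(-2) = -3/4
F^(5)(-2) = -15/8

-1/64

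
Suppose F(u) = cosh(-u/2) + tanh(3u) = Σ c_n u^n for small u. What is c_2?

Add the two expansions coefficient-wise.

1/8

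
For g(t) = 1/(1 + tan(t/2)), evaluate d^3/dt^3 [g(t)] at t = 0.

Compose series: expand the inner function first, then feed it into the outer expansion.
The coefficient of t^3 in the expansion is -1/6, so g′′′(0) = 3! * (-1/6) = -1.

-1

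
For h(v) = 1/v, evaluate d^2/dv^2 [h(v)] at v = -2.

-1/4

Use the known series and substitute for the argument.
The coefficient of (v + 2)^2 in the expansion is -1/8, so h′′(-2) = 2! * (-1/8) = -1/4.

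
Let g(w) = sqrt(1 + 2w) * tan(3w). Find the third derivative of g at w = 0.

45

Write out both Maclaurin series and multiply, keeping only the needed powers.
From the series, [w^3] g = 15/2; multiply by 3! = 6 to get 45.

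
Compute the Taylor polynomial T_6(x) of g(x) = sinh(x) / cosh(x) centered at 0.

Divide the numerator series by the denominator series (power-series long division).
g(0) = 0
g′(0) = 1
g′′(0) = 0
g′′′(0) = -2
g^(4)(0) = 0
g^(5)(0) = 16
g^(6)(0) = 0
Then c_k = g^(k)(0)/k! gives each Taylor coefficient.

2*x^5/15 - x^3/3 + x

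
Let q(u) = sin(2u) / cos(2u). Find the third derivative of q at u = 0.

Divide the numerator series by the denominator series (power-series long division).
From the series, [u^3] q = 8/3; multiply by 3! = 6 to get 16.

16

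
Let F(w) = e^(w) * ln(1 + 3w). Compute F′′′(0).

36

Expand each factor separately, then convolve coefficients.
The coefficient of w^3 in the expansion is 6, so F′′′(0) = 3! * (6) = 36.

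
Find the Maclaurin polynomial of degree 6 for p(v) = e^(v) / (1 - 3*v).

Multiply the numerator's expansion by the denominator's geometric series.
[v^0] = 1;  [v^1] = 4;  [v^2] = 25/2;  [v^3] = 113/3;  [v^4] = 2713/24;  [v^5] = 5087/15;  [v^6] = 732529/720.

732529*v^6/720 + 5087*v^5/15 + 2713*v^4/24 + 113*v^3/3 + 25*v^2/2 + 4*v + 1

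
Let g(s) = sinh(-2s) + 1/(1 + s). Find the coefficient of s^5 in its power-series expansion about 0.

-19/15

Combine the two series term by term.
[s^0] = 1;  [s^1] = -3;  [s^2] = 1;  [s^3] = -7/3;  [s^4] = 1;  [s^5] = -19/15.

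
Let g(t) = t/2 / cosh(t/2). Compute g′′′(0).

-3/8

Invert the denominator's series and multiply.
From the series, [t^3] g = -1/16; multiply by 3! = 6 to get -3/8.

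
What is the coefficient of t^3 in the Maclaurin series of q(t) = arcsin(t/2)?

Differentiate repeatedly and evaluate at the center.

1/48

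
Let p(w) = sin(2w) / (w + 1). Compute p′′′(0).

Use 1/(1 - r) = Σ r^k on the denominator, then take the Cauchy product.
The coefficient of w^3 in the expansion is 2/3, so p′′′(0) = 3! * (2/3) = 4.

4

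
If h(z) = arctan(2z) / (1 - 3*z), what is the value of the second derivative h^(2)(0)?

Expand 1/(denominator) as a geometric series and multiply by the numerator's series.
The coefficient of z^2 in the expansion is 6, so h′′(0) = 2! * (6) = 12.

12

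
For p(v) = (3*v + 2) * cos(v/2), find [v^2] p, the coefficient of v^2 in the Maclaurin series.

Multiply each power in the prefactor through the base expansion.
[v^0] = 2;  [v^1] = 3;  [v^2] = -1/4.
So c_2 = p′′(0)/2! = -1/4.

-1/4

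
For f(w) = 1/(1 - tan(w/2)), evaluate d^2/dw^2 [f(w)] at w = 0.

Plug the Maclaurin series of the inner function into that of the outer and collect terms.
From the series, [w^2] f = 1/4; multiply by 2! = 2 to get 1/2.

1/2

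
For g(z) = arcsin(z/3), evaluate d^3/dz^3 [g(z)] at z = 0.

Differentiate repeatedly and evaluate at the center.
The coefficient of z^3 in the expansion is 1/162, so g′′′(0) = 3! * (1/162) = 1/27.

1/27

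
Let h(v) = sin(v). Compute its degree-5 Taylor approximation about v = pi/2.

(v - pi/2)^4/24 - (v - pi/2)^2/2 + 1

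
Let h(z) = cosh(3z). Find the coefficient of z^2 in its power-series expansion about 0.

h(0) = 1
h′(0) = 0
h′′(0) = 9
Dividing each by k! gives the coefficients c_0, ..., c_2.

9/2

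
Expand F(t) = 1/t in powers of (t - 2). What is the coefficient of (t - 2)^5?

Differentiate repeatedly and evaluate at the center.
F(2) = 1/2
F′(2) = -1/4
F′′(2) = 1/4
F′′′(2) = -3/8
F^(4)(2) = 3/4
F^(5)(2) = -15/8
So c_5 = F^(5)(2)/5! = -1/64.

-1/64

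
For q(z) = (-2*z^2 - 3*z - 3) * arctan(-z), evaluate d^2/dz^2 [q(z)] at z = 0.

Distribute the polynomial across the series and collect like powers.
From the series, [z^2] q = 3; multiply by 2! = 2 to get 6.

6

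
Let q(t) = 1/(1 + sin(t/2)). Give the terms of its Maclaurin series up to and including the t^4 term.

Substitute the inner expansion into the outer series and collect powers.
q(0) = 1
q′(0) = -1/2
q′′(0) = 1/2
q′′′(0) = -5/8
q^(4)(0) = 1

t^4/24 - 5*t^3/48 + t^2/4 - t/2 + 1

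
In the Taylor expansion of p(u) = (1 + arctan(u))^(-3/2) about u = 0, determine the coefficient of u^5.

-1049/1280

Plug the Maclaurin series of the inner function into that of the outer and collect terms.
p(0) = 1
p′(0) = -3/2
p′′(0) = 15/4
p′′′(0) = -81/8
p^(4)(0) = 465/16
p^(5)(0) = -3147/32
The Taylor polynomial is Σ p^(k)(0)/k! · u^k.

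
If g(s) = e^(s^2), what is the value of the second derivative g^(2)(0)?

2

From the series, [s^2] g = 1; multiply by 2! = 2 to get 2.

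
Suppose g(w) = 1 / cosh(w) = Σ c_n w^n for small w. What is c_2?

-1/2

Write the quotient as an unknown series and match coefficients against numerator = denominator · series.
[w^0] = 1;  [w^1] = 0;  [w^2] = -1/2.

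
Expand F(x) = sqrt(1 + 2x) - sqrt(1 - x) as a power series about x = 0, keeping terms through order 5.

Combine the two series term by term.
F(0) = 0
F′(0) = 3/2
F′′(0) = -3/4
F′′′(0) = 27/8
F^(4)(0) = -225/16
F^(5)(0) = 3465/32
Then c_k = F^(k)(0)/k! gives each Taylor coefficient.

231*x^5/256 - 75*x^4/128 + 9*x^3/16 - 3*x^2/8 + 3*x/2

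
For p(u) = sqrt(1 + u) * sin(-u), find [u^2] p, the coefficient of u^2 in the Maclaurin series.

-1/2

Take the Cauchy product of the two expansions.
[u^0] = 0;  [u^1] = -1;  [u^2] = -1/2.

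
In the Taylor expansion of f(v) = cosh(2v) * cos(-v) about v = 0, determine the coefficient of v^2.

Write out both Maclaurin series and multiply, keeping only the needed powers.
f(0) = 1
f′(0) = 0
f′′(0) = 3
So c_2 = f′′(0)/2! = 3/2.

3/2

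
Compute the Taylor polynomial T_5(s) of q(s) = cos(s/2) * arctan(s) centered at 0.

Take the Cauchy product of the two expansions.
[s^0] = 0;  [s^1] = 1;  [s^2] = 0;  [s^3] = -11/24;  [s^4] = 0;  [s^5] = 469/1920.

469*s^5/1920 - 11*s^3/24 + s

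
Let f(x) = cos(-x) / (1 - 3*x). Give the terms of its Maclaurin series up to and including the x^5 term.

Expand 1/(denominator) as a geometric series and multiply by the numerator's series.
f(0) = 1
f′(0) = 3
f′′(0) = 17
f′′′(0) = 153
f^(4)(0) = 1837
f^(5)(0) = 27555
Then c_k = f^(k)(0)/k! gives each Taylor coefficient.

1837*x^5/8 + 1837*x^4/24 + 51*x^3/2 + 17*x^2/2 + 3*x + 1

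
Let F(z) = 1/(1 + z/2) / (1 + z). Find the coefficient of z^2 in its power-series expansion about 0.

Write out both Maclaurin series and multiply, keeping only the needed powers.
[z^0] = 1;  [z^1] = -3/2;  [z^2] = 7/4.
So c_2 = F′′(0)/2! = 7/4.

7/4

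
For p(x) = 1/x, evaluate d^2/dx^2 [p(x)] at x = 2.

1/4

From the series, [(x - 2)^2] p = 1/8; multiply by 2! = 2 to get 1/4.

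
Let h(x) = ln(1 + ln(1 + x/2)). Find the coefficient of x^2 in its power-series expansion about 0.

-1/4

Plug the Maclaurin series of the inner function into that of the outer and collect terms.
h(0) = 0
h′(0) = 1/2
h′′(0) = -1/2
So c_2 = h′′(0)/2! = -1/4.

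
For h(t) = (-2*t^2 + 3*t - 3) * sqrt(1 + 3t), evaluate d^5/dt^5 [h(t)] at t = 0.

-125955/32

Multiply each power in the prefactor through the base expansion.
The coefficient of t^5 in the expansion is -8397/256, so h^(5)(0) = 5! * (-8397/256) = -125955/32.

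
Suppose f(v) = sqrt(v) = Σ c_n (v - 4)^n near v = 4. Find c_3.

Compute the successive derivatives at the expansion point and divide by k!.
f(4) = 2
f′(4) = 1/4
f′′(4) = -1/32
f′′′(4) = 3/256
So c_3 = f′′′(4)/3! = 1/512.

1/512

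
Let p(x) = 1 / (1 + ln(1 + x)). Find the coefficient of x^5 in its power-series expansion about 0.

-347/60

Use the geometric series for the reciprocal, then substitute.
p(0) = 1
p′(0) = -1
p′′(0) = 3
p′′′(0) = -14
p^(4)(0) = 88
p^(5)(0) = -694
Then c_k = p^(k)(0)/k! gives each Taylor coefficient.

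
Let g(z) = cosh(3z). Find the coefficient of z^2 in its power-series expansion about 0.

9/2

Differentiate repeatedly and evaluate at the center.
g(0) = 1
g′(0) = 0
g′′(0) = 9
The Taylor polynomial is Σ g^(k)(0)/k! · z^k.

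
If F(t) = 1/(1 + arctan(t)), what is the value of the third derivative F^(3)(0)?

Substitute the inner expansion into the outer series and collect powers.
From the series, [t^3] F = -2/3; multiply by 3! = 6 to get -4.

-4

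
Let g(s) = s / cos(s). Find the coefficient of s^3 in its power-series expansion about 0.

Divide the numerator series by the denominator series (power-series long division).

1/2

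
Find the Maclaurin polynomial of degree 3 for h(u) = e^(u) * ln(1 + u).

Write out both Maclaurin series and multiply, keeping only the needed powers.

u^3/3 + u^2/2 + u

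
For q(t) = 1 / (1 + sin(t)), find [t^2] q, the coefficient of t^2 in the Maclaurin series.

Expand as Σ (-1)^k u^k with u equal to the inner function's series.
q(0) = 1
q′(0) = -1
q′′(0) = 2
The Taylor polynomial is Σ q^(k)(0)/k! · t^k.

1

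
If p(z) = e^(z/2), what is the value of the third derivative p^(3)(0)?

1/8

From the series, [z^3] p = 1/48; multiply by 3! = 6 to get 1/8.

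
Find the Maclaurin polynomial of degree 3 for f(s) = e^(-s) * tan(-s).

-5*s^3/6 + s^2 - s

Take the Cauchy product of the two expansions.
f(0) = 0
f′(0) = -1
f′′(0) = 2
f′′′(0) = -5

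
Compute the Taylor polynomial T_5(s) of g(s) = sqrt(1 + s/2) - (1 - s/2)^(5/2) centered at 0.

5*s^5/4096 + 3*s^3/64 - s^2/2 + 3*s/2

Combine the two series term by term.
[s^0] = 0;  [s^1] = 3/2;  [s^2] = -1/2;  [s^3] = 3/64;  [s^4] = 0;  [s^5] = 5/4096.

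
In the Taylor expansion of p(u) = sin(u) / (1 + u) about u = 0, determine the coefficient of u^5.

101/120

Multiply the two series term by term and collect like powers.
[u^0] = 0;  [u^1] = 1;  [u^2] = -1;  [u^3] = 5/6;  [u^4] = -5/6;  [u^5] = 101/120.
So c_5 = p^(5)(0)/5! = 101/120.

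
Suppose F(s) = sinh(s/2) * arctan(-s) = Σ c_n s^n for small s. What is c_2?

Write out both Maclaurin series and multiply, keeping only the needed powers.
[s^0] = 0;  [s^1] = 0;  [s^2] = -1/2.
So c_2 = F′′(0)/2! = -1/2.

-1/2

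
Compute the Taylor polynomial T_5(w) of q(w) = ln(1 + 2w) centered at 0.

Compute the successive derivatives at the expansion point and divide by k!.

32*w^5/5 - 4*w^4 + 8*w^3/3 - 2*w^2 + 2*w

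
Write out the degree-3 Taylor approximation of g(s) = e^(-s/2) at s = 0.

-s^3/48 + s^2/8 - s/2 + 1

[s^0] = 1;  [s^1] = -1/2;  [s^2] = 1/8;  [s^3] = -1/48.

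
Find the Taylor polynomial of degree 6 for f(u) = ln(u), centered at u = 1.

[(u - 1)^0] = 0;  [(u - 1)^1] = 1;  [(u - 1)^2] = -1/2;  [(u - 1)^3] = 1/3;  [(u - 1)^4] = -1/4;  [(u - 1)^5] = 1/5;  [(u - 1)^6] = -1/6.

-(u - 1)^6/6 + (u - 1)^5/5 - (u - 1)^4/4 + (u - 1)^3/3 - (u - 1)^2/2 + (u - 1)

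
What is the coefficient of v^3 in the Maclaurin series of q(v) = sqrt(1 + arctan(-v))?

Let u equal the inner series; expand the outer function in u and truncate.
q(0) = 1
q′(0) = -1/2
q′′(0) = -1/4
q′′′(0) = 5/8
The Taylor polynomial is Σ q^(k)(0)/k! · v^k.

5/48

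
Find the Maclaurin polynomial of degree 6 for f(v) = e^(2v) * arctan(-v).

-2*v^6/9 - v^5/5 - 2*v^4/3 - 5*v^3/3 - 2*v^2 - v

Write out both Maclaurin series and multiply, keeping only the needed powers.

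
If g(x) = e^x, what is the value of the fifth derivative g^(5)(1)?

e

The coefficient of (x - 1)^5 in the expansion is e/120, so g^(5)(1) = 5! * (e/120) = e.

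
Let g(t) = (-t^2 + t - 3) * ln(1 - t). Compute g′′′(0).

Distribute the polynomial across the series and collect like powers.
The coefficient of t^3 in the expansion is 3/2, so g′′′(0) = 3! * (3/2) = 9.

9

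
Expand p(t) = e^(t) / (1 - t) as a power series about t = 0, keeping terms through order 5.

163*t^5/60 + 65*t^4/24 + 8*t^3/3 + 5*t^2/2 + 2*t + 1

Use 1/(1 - r) = Σ r^k on the denominator, then take the Cauchy product.
p(0) = 1
p′(0) = 2
p′′(0) = 5
p′′′(0) = 16
p^(4)(0) = 65
p^(5)(0) = 326
The Taylor polynomial is Σ p^(k)(0)/k! · t^k.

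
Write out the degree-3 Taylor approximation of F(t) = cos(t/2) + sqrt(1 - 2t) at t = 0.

-t^3/2 - 5*t^2/8 - t + 2

Combine the two series term by term.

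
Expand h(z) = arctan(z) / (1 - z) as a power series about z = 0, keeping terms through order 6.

Expand 1/(denominator) as a geometric series and multiply by the numerator's series.
[z^0] = 0;  [z^1] = 1;  [z^2] = 1;  [z^3] = 2/3;  [z^4] = 2/3;  [z^5] = 13/15;  [z^6] = 13/15.

13*z^6/15 + 13*z^5/15 + 2*z^4/3 + 2*z^3/3 + z^2 + z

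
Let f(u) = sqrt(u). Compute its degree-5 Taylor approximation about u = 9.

7*(u - 9)^5/5038848 - 5*(u - 9)^4/279936 + (u - 9)^3/3888 - (u - 9)^2/216 + (u - 9)/6 + 3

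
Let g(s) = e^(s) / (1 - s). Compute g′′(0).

5

Multiply the numerator's expansion by the denominator's geometric series.
From the series, [s^2] g = 5/2; multiply by 2! = 2 to get 5.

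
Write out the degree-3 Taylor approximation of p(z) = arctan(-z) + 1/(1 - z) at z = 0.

4*z^3/3 + z^2 + 1

Expand each term separately and add.
p(0) = 1
p′(0) = 0
p′′(0) = 2
p′′′(0) = 8
The Taylor polynomial is Σ p^(k)(0)/k! · z^k.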